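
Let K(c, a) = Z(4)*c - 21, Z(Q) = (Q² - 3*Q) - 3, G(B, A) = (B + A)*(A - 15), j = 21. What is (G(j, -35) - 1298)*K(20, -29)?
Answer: 598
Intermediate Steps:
G(B, A) = (-15 + A)*(A + B) (G(B, A) = (A + B)*(-15 + A) = (-15 + A)*(A + B))
Z(Q) = -3 + Q² - 3*Q
K(c, a) = -21 + c (K(c, a) = (-3 + 4² - 3*4)*c - 21 = (-3 + 16 - 12)*c - 21 = 1*c - 21 = c - 21 = -21 + c)
(G(j, -35) - 1298)*K(20, -29) = (((-35)² - 15*(-35) - 15*21 - 35*21) - 1298)*(-21 + 20) = ((1225 + 525 - 315 - 735) - 1298)*(-1) = (700 - 1298)*(-1) = -598*(-1) = 598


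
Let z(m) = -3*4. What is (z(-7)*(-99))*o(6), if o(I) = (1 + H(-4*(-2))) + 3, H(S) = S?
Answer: 14256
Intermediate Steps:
z(m) = -12
o(I) = 12 (o(I) = (1 - 4*(-2)) + 3 = (1 + 8) + 3 = 9 + 3 = 12)
(z(-7)*(-99))*o(6) = -12*(-99)*12 = 1188*12 = 14256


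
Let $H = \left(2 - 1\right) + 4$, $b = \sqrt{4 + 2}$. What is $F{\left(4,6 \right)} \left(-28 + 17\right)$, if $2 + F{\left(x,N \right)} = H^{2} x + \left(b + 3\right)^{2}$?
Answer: $-1243 - 66 \sqrt{6} \approx -1404.7$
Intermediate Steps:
$b = \sqrt{6} \approx 2.4495$
$H = 5$ ($H = 1 + 4 = 5$)
$F{\left(x,N \right)} = -2 + \left(3 + \sqrt{6}\right)^{2} + 25 x$ ($F{\left(x,N \right)} = -2 + \left(5^{2} x + \left(\sqrt{6} + 3\right)^{2}\right) = -2 + \left(25 x + \left(3 + \sqrt{6}\right)^{2}\right) = -2 + \left(\left(3 + \sqrt{6}\right)^{2} + 25 x\right) = -2 + \left(3 + \sqrt{6}\right)^{2} + 25 x$)
$F{\left(4,6 \right)} \left(-28 + 17\right) = \left(13 + 6 \sqrt{6} + 25 \cdot 4\right) \left(-28 + 17\right) = \left(13 + 6 \sqrt{6} + 100\right) \left(-11\right) = \left(113 + 6 \sqrt{6}\right) \left(-11\right) = -1243 - 66 \sqrt{6}$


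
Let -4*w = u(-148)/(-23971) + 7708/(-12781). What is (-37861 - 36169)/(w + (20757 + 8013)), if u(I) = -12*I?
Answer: -22680819174530/8814413175151 ≈ -2.5732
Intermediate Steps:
w = 51866881/306373351 (w = -(-12*(-148)/(-23971) + 7708/(-12781))/4 = -(1776*(-1/23971) + 7708*(-1/12781))/4 = -(-1776/23971 - 7708/12781)/4 = -¼*(-207467524/306373351) = 51866881/306373351 ≈ 0.16929)
(-37861 - 36169)/(w + (20757 + 8013)) = (-37861 - 36169)/(51866881/306373351 + (20757 + 8013)) = -74030/(51866881/306373351 + 28770) = -74030/8814413175151/306373351 = -74030*306373351/8814413175151 = -22680819174530/8814413175151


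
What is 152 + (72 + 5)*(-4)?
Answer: -156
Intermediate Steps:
152 + (72 + 5)*(-4) = 152 + 77*(-4) = 152 - 308 = -156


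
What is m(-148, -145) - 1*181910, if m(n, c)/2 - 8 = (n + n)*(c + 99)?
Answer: -154662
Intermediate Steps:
m(n, c) = 16 + 4*n*(99 + c) (m(n, c) = 16 + 2*((n + n)*(c + 99)) = 16 + 2*((2*n)*(99 + c)) = 16 + 2*(2*n*(99 + c)) = 16 + 4*n*(99 + c))
m(-148, -145) - 1*181910 = (16 + 396*(-148) + 4*(-145)*(-148)) - 1*181910 = (16 - 58608 + 85840) - 181910 = 27248 - 181910 = -154662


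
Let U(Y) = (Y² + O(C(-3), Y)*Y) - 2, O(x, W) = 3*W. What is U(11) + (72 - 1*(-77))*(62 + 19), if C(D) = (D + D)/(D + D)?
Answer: 12551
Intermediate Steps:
C(D) = 1 (C(D) = (2*D)/((2*D)) = (2*D)*(1/(2*D)) = 1)
U(Y) = -2 + 4*Y² (U(Y) = (Y² + (3*Y)*Y) - 2 = (Y² + 3*Y²) - 2 = 4*Y² - 2 = -2 + 4*Y²)
U(11) + (72 - 1*(-77))*(62 + 19) = (-2 + 4*11²) + (72 - 1*(-77))*(62 + 19) = (-2 + 4*121) + (72 + 77)*81 = (-2 + 484) + 149*81 = 482 + 12069 = 12551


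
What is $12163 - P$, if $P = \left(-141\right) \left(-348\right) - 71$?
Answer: $-36834$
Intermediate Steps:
$P = 48997$ ($P = 49068 - 71 = 48997$)
$12163 - P = 12163 - 48997 = -36834$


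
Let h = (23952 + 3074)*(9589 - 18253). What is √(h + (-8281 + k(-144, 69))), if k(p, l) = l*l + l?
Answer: I*√234156715 ≈ 15302.0*I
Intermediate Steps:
k(p, l) = l + l² (k(p, l) = l² + l = l + l²)
h = -234153264 (h = 27026*(-8664) = -234153264)
√(h + (-8281 + k(-144, 69))) = √(-234153264 + (-8281 + 69*(1 + 69))) = √(-234153264 + (-8281 + 69*70)) = √(-234153264 + (-8281 + 4830)) = √(-234153264 - 3451) = √(-234156715) = I*√234156715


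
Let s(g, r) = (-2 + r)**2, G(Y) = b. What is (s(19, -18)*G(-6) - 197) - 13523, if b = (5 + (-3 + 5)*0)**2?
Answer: -3720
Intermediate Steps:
b = 25 (b = (5 + 2*0)**2 = (5 + 0)**2 = 5**2 = 25)
G(Y) = 25
(s(19, -18)*G(-6) - 197) - 13523 = ((-2 - 18)**2*25 - 197) - 13523 = ((-20)**2*25 - 197) - 13523 = (400*25 - 197) - 13523 = (10000 - 197) - 13523 = 9803 - 13523 = -3720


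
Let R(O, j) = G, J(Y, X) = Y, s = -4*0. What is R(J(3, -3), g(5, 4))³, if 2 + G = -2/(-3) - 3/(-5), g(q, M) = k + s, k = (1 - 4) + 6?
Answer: -1331/3375 ≈ -0.39437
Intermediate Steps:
s = 0
k = 3 (k = -3 + 6 = 3)
g(q, M) = 3 (g(q, M) = 3 + 0 = 3)
G = -11/15 (G = -2 + (-2/(-3) - 3/(-5)) = -2 + (-2*(-⅓) - 3*(-⅕)) = -2 + (⅔ + ⅗) = -2 + 19/15 = -11/15 ≈ -0.73333)
R(O, j) = -11/15
R(J(3, -3), g(5, 4))³ = (-11/15)³ = -1331/3375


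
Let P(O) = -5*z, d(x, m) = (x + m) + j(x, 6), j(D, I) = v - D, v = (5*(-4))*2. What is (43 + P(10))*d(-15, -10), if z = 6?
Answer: -650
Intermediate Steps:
v = -40 (v = -20*2 = -40)
j(D, I) = -40 - D
d(x, m) = -40 + m (d(x, m) = (x + m) + (-40 - x) = (m + x) + (-40 - x) = -40 + m)
P(O) = -30 (P(O) = -5*6 = -30)
(43 + P(10))*d(-15, -10) = (43 - 30)*(-40 - 10) = 13*(-50) = -650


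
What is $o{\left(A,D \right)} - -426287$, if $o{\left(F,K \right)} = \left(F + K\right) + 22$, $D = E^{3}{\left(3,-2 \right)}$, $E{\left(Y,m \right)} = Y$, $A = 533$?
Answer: $426869$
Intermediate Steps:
$D = 27$ ($D = 3^{3} = 27$)
$o{\left(F,K \right)} = 22 + F + K$
$o{\left(A,D \right)} - -426287 = \left(22 + 533 + 27\right) - -426287 = 582 + 426287 = 426869$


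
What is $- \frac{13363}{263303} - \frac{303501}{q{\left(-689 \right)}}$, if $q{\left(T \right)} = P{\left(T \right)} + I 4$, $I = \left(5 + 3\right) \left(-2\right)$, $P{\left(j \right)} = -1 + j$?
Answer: $\frac{79902648101}{198530462} \approx 402.47$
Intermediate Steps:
$I = -16$ ($I = 8 \left(-2\right) = -16$)
$q{\left(T \right)} = -65 + T$ ($q{\left(T \right)} = \left(-1 + T\right) - 64 = -65 + T$)
$- \frac{13363}{263303} - \frac{303501}{q{\left(-689 \right)}} = - \frac{13363}{263303} - \frac{303501}{-65 - 689} = \left(-13363\right) \frac{1}{263303} - \frac{303501}{-754} = - \frac{13363}{263303} - - \frac{303501}{754} = - \frac{13363}{263303} + \frac{303501}{754} = \frac{79902648101}{198530462}$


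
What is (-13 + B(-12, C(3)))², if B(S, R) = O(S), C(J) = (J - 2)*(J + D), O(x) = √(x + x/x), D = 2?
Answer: (13 - I*√11)² ≈ 158.0 - 86.232*I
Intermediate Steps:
O(x) = √(1 + x) (O(x) = √(x + 1) = √(1 + x))
C(J) = (-2 + J)*(2 + J) (C(J) = (J - 2)*(J + 2) = (-2 + J)*(2 + J))
B(S, R) = √(1 + S)
(-13 + B(-12, C(3)))² = (-13 + √(1 - 12))² = (-13 + √(-11))² = (-13 + I*√11)²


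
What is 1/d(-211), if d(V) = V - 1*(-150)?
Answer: -1/61 ≈ -0.016393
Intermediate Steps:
d(V) = 150 + V (d(V) = V + 150 = 150 + V)
1/d(-211) = 1/(150 - 211) = 1/(-61) = -1/61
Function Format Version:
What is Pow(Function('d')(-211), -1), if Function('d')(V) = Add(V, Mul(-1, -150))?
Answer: Rational(-1, 61) ≈ -0.016393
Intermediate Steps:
Function('d')(V) = Add(150, V) (Function('d')(V) = Add(V, 150) = Add(150, V))
Pow(Function('d')(-211), -1) = Pow(Add(150, -211), -1) = Pow(-61, -1) = Rational(-1, 61)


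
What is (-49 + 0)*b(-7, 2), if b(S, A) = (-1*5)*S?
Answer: -1715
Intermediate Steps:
b(S, A) = -5*S
(-49 + 0)*b(-7, 2) = (-49 + 0)*(-5*(-7)) = -49*35 = -1715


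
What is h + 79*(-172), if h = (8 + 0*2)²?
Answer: -13524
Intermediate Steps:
h = 64 (h = (8 + 0)² = 8² = 64)
h + 79*(-172) = 64 + 79*(-172) = 64 - 13588 = -13524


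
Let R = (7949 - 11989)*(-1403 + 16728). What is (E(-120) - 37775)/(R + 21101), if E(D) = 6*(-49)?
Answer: 38069/61891899 ≈ 0.00061509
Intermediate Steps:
E(D) = -294
R = -61913000 (R = -4040*15325 = -61913000)
(E(-120) - 37775)/(R + 21101) = (-294 - 37775)/(-61913000 + 21101) = -38069/(-61891899) = -38069*(-1/61891899) = 38069/61891899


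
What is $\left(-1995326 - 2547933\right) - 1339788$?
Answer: $-5883047$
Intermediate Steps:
$\left(-1995326 - 2547933\right) - 1339788 = -4543259 - 1339788 = -5883047$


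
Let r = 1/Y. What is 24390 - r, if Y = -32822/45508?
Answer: 400287044/16411 ≈ 24391.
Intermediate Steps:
Y = -16411/22754 (Y = -32822*1/45508 = -16411/22754 ≈ -0.72124)
r = -22754/16411 (r = 1/(-16411/22754) = -22754/16411 ≈ -1.3865)
24390 - r = 24390 - 1*(-22754/16411) = 24390 + 22754/16411 = 400287044/16411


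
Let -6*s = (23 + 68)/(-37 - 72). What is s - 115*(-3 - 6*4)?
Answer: 2030761/654 ≈ 3105.1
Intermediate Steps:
s = 91/654 (s = -(23 + 68)/(6*(-37 - 72)) = -91/(6*(-109)) = -91*(-1)/(6*109) = -1/6*(-91/109) = 91/654 ≈ 0.13914)
s - 115*(-3 - 6*4) = 91/654 - 115*(-3 - 6*4) = 91/654 - 115*(-3 - 24) = 91/654 - 115*(-27) = 91/654 + 3105 = 2030761/654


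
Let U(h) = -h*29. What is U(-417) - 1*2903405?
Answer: -2891312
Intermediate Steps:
U(h) = -29*h
U(-417) - 1*2903405 = -29*(-417) - 1*2903405 = 12093 - 2903405 = -2891312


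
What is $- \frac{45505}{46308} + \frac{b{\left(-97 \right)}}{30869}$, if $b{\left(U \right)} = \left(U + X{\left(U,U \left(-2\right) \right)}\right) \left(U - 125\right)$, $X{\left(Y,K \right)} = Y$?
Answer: $\frac{589699099}{1429481652} \approx 0.41253$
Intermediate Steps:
$b{\left(U \right)} = 2 U \left(-125 + U\right)$ ($b{\left(U \right)} = \left(U + U\right) \left(U - 125\right) = 2 U \left(-125 + U\right)$)
$- \frac{45505}{46308} + \frac{b{\left(-97 \right)}}{30869} = - \frac{45505}{46308} + \frac{2 \left(-97\right) \left(-125 - 97\right)}{30869} = \left(-45505\right) \frac{1}{46308} + 2 \left(-97\right) \left(-222\right) \frac{1}{30869} = - \frac{45505}{46308} + 43068 \cdot \frac{1}{30869} = - \frac{45505}{46308} + \frac{43068}{30869} = \frac{589699099}{1429481652}$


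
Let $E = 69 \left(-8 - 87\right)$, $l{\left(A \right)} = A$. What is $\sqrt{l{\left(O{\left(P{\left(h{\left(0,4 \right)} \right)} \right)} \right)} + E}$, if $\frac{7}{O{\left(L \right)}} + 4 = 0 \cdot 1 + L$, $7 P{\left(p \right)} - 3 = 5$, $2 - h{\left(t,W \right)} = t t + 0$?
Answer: $\frac{i \sqrt{655745}}{10} \approx 80.978 i$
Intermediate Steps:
$h{\left(t,W \right)} = 2 - t^{2}$ ($h{\left(t,W \right)} = 2 - \left(t t + 0\right) = 2 - \left(t^{2} + 0\right) = 2 - t^{2}$)
$P{\left(p \right)} = \frac{8}{7}$ ($P{\left(p \right)} = \frac{3}{7} + \frac{1}{7} \cdot 5 = \frac{3}{7} + \frac{5}{7} = \frac{8}{7}$)
$O{\left(L \right)} = \frac{7}{-4 + L}$ ($O{\left(L \right)} = \frac{7}{-4 + \left(0 \cdot 1 + L\right)} = \frac{7}{-4 + \left(0 + L\right)} = \frac{7}{-4 + L}$)
$E = -6555$ ($E = 69 \left(-95\right) = -6555$)
$\sqrt{l{\left(O{\left(P{\left(h{\left(0,4 \right)} \right)} \right)} \right)} + E} = \sqrt{\frac{7}{-4 + \frac{8}{7}} - 6555} = \sqrt{\frac{7}{- \frac{20}{7}} - 6555} = \sqrt{7 \left(- \frac{7}{20}\right) - 6555} = \sqrt{- \frac{49}{20} - 6555} = \sqrt{- \frac{131149}{20}} = \frac{i \sqrt{655745}}{10}$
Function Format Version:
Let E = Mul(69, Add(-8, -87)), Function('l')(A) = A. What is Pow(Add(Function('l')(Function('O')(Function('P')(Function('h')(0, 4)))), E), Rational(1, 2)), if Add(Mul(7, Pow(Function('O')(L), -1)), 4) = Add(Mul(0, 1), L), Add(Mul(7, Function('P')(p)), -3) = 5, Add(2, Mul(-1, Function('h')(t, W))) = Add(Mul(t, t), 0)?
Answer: Mul(Rational(1, 10), I, Pow(655745, Rational(1, 2))) ≈ Mul(80.978, I)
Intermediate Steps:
Function('h')(t, W) = Add(2, Mul(-1, Pow(t, 2))) (Function('h')(t, W) = Add(2, Mul(-1, Add(Mul(t, t), 0))) = Add(2, Mul(-1, Add(Pow(t, 2), 0))) = Add(2, Mul(-1, Pow(t, 2))))
Function('P')(p) = Rational(8, 7) (Function('P')(p) = Add(Rational(3, 7), Mul(Rational(1, 7), 5)) = Add(Rational(3, 7), Rational(5, 7)) = Rational(8, 7))
Function('O')(L) = Mul(7, Pow(Add(-4, L), -1)) (Function('O')(L) = Mul(7, Pow(Add(-4, Add(Mul(0, 1), L)), -1)) = Mul(7, Pow(Add(-4, Add(0, L)), -1)) = Mul(7, Pow(Add(-4, L), -1)))
E = -6555 (E = Mul(69, -95) = -6555)
Pow(Add(Function('l')(Function('O')(Function('P')(Function('h')(0, 4)))), E), Rational(1, 2)) = Pow(Add(Mul(7, Pow(Add(-4, Rational(8, 7)), -1)), -6555), Rational(1, 2)) = Pow(Add(Mul(7, Pow(Rational(-20, 7), -1)), -6555), Rational(1, 2)) = Pow(Add(Mul(7, Rational(-7, 20)), -6555), Rational(1, 2)) = Pow(Add(Rational(-49, 20), -6555), Rational(1, 2)) = Pow(Rational(-131149, 20), Rational(1, 2)) = Mul(Rational(1, 10), I, Pow(655745, Rational(1, 2)))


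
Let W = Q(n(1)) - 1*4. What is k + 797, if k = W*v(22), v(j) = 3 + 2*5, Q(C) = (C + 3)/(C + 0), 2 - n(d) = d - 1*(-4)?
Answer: 745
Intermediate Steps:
n(d) = -2 - d (n(d) = 2 - (d - 1*(-4)) = 2 - (d + 4) = 2 - (4 + d) = 2 + (-4 - d) = -2 - d)
Q(C) = (3 + C)/C
v(j) = 13 (v(j) = 3 + 10 = 13)
W = -4 (W = (3 + (-2 - 1*1))/(-2 - 1*1) - 1*4 = (3 + (-2 - 1))/(-2 - 1) - 4 = (3 - 3)/(-3) - 4 = -⅓*0 - 4 = 0 - 4 = -4)
k = -52 (k = -4*13 = -52)
k + 797 = -52 + 797 = 745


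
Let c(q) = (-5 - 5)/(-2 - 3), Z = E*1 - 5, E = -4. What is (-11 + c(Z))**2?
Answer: 81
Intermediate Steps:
Z = -9 (Z = -4*1 - 5 = -4 - 5 = -9)
c(q) = 2 (c(q) = -10/(-5) = -10*(-1/5) = 2)
(-11 + c(Z))**2 = (-11 + 2)**2 = (-9)**2 = 81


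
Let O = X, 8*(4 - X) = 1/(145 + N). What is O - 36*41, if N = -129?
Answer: -188417/128 ≈ -1472.0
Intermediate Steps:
X = 511/128 (X = 4 - 1/(8*(145 - 129)) = 4 - 1/8/16 = 4 - 1/8*1/16 = 4 - 1/128 = 511/128 ≈ 3.9922)
O = 511/128 ≈ 3.9922
O - 36*41 = 511/128 - 36*41 = 511/128 - 1476 = -188417/128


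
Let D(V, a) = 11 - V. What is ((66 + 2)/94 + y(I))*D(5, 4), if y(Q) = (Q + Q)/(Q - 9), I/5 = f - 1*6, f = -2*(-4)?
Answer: 5844/47 ≈ 124.34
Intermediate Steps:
f = 8
I = 10 (I = 5*(8 - 1*6) = 5*(8 - 6) = 5*2 = 10)
y(Q) = 2*Q/(-9 + Q) (y(Q) = (2*Q)/(-9 + Q) = 2*Q/(-9 + Q))
((66 + 2)/94 + y(I))*D(5, 4) = ((66 + 2)/94 + 2*10/(-9 + 10))*(11 - 1*5) = (68*(1/94) + 2*10/1)*(11 - 5) = (34/47 + 2*10*1)*6 = (34/47 + 20)*6 = (974/47)*6 = 5844/47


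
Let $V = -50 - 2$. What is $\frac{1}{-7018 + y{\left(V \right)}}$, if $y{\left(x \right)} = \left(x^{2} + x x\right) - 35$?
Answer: $- \frac{1}{1645} \approx -0.0006079$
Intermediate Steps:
$V = -52$ ($V = -50 - 2 = -52$)
$y{\left(x \right)} = -35 + 2 x^{2}$ ($y{\left(x \right)} = \left(x^{2} + x^{2}\right) - 35 = 2 x^{2} - 35 = -35 + 2 x^{2}$)
$\frac{1}{-7018 + y{\left(V \right)}} = \frac{1}{-7018 - \left(35 - 2 \left(-52\right)^{2}\right)} = \frac{1}{-7018 + \left(-35 + 2 \cdot 2704\right)} = \frac{1}{-7018 + \left(-35 + 5408\right)} = \frac{1}{-7018 + 5373} = \frac{1}{-1645} = - \frac{1}{1645}$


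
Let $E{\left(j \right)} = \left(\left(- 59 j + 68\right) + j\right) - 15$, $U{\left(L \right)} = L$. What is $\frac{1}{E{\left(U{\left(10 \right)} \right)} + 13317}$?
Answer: $\frac{1}{12790} \approx 7.8186 \cdot 10^{-5}$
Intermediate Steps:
$E{\left(j \right)} = 53 - 58 j$ ($E{\left(j \right)} = \left(\left(68 - 59 j\right) + j\right) - 15 = \left(68 - 58 j\right) - 15 = 53 - 58 j$)
$\frac{1}{E{\left(U{\left(10 \right)} \right)} + 13317} = \frac{1}{\left(53 - 580\right) + 13317} = \frac{1}{-527 + 13317} = \frac{1}{12790}$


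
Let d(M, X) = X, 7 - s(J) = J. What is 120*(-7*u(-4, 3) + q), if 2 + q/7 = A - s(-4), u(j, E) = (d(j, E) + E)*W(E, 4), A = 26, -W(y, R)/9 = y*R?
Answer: 555240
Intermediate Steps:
W(y, R) = -9*R*y (W(y, R) = -9*y*R = -9*R*y)
s(J) = 7 - J
u(j, E) = -72*E**2 (u(j, E) = (E + E)*(-9*4*E) = (2*E)*(-36*E) = -72*E**2)
q = 91 (q = -14 + 7*(26 - (7 - 1*(-4))) = -14 + 7*(26 - (7 + 4)) = -14 + 7*(26 - 1*11) = -14 + 7*(26 - 11) = -14 + 7*15 = -14 + 105 = 91)
120*(-7*u(-4, 3) + q) = 120*(-(-504)*3**2 + 91) = 120*(-(-504)*9 + 91) = 120*(-7*(-648) + 91) = 120*(4536 + 91) = 120*4627 = 555240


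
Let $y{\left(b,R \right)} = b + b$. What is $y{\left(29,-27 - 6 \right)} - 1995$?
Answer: $-1937$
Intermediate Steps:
$y{\left(b,R \right)} = 2 b$
$y{\left(29,-27 - 6 \right)} - 1995 = 2 \cdot 29 - 1995 = 58 - 1995 = -1937$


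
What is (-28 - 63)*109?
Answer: -9919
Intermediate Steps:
(-28 - 63)*109 = -91*109 = -9919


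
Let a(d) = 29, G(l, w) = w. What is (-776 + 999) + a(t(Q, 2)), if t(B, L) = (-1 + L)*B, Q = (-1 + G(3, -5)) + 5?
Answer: 252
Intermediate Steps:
Q = -1 (Q = (-1 - 5) + 5 = -6 + 5 = -1)
t(B, L) = B*(-1 + L)
(-776 + 999) + a(t(Q, 2)) = (-776 + 999) + 29 = 223 + 29 = 252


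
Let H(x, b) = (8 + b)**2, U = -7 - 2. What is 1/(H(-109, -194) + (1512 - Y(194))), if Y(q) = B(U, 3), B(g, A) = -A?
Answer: 1/36111 ≈ 2.7692e-5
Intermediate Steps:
U = -9
Y(q) = -3 (Y(q) = -1*3 = -3)
1/(H(-109, -194) + (1512 - Y(194))) = 1/((8 - 194)**2 + (1512 - 1*(-3))) = 1/((-186)**2 + (1512 + 3)) = 1/(34596 + 1515) = 1/36111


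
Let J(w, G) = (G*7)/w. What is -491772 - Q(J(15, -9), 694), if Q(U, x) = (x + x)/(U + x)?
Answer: -1696128568/3449 ≈ -4.9177e+5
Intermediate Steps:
J(w, G) = 7*G/w (J(w, G) = (7*G)/w = 7*G/w)
Q(U, x) = 2*x/(U + x) (Q(U, x) = (2*x)/(U + x) = 2*x/(U + x))
-491772 - Q(J(15, -9), 694) = -491772 - 2*694/(7*(-9)/15 + 694) = -491772 - 2*694/(7*(-9)*(1/15) + 694) = -491772 - 2*694/(-21/5 + 694) = -491772 - 2*694/3449/5 = -491772 - 2*694*5/3449 = -491772 - 1*6940/3449 = -491772 - 6940/3449 = -1696128568/3449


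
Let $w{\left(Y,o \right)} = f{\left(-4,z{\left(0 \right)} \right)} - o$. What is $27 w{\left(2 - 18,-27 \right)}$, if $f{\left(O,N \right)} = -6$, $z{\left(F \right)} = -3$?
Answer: $567$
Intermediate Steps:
$w{\left(Y,o \right)} = -6 - o$
$27 w{\left(2 - 18,-27 \right)} = 27 \left(-6 - -27\right) = 27 \left(-6 + 27\right) = 27 \cdot 21 = 567$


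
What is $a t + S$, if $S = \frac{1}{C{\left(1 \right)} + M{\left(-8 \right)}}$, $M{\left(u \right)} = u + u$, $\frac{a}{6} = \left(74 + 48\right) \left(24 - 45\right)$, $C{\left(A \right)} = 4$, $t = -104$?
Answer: $\frac{19184255}{12} \approx 1.5987 \cdot 10^{6}$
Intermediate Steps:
$a = -15372$ ($a = 6 \left(74 + 48\right) \left(24 - 45\right) = 6 \cdot 122 \left(-21\right) = 6 \left(-2562\right) = -15372$)
$M{\left(u \right)} = 2 u$
$S = - \frac{1}{12}$ ($S = \frac{1}{4 + 2 \left(-8\right)} = \frac{1}{4 - 16} = \frac{1}{-12} = - \frac{1}{12} \approx -0.083333$)
$a t + S = \left(-15372\right) \left(-104\right) - \frac{1}{12} = 1598688 - \frac{1}{12} = \frac{19184255}{12}$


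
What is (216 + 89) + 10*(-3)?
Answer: 275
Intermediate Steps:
(216 + 89) + 10*(-3) = 305 - 30 = 275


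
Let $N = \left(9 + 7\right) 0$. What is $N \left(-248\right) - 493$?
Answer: $-493$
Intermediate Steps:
$N = 0$ ($N = 16 \cdot 0 = 0$)
$N \left(-248\right) - 493 = 0 \left(-248\right) - 493 = 0 - 493 = -493$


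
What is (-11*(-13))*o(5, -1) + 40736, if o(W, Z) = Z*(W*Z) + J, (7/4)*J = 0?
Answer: 41451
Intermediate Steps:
J = 0 (J = (4/7)*0 = 0)
o(W, Z) = W*Z² (o(W, Z) = Z*(W*Z) + 0 = W*Z² + 0 = W*Z²)
(-11*(-13))*o(5, -1) + 40736 = (-11*(-13))*(5*(-1)²) + 40736 = 143*(5*1) + 40736 = 143*5 + 40736 = 715 + 40736 = 41451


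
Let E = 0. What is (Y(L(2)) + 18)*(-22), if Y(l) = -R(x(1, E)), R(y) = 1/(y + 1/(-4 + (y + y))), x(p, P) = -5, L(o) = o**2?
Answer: -28424/71 ≈ -400.34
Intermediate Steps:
R(y) = 1/(y + 1/(-4 + 2*y))
Y(l) = 14/71 (Y(l) = -2*(-2 - 5)/(1 - 4*(-5) + 2*(-5)**2) = -2*(-7)/(1 + 20 + 2*25) = -2*(-7)/(1 + 20 + 50) = -2*(-7)/71 = -1*(-14/71) = 14/71)
(Y(L(2)) + 18)*(-22) = (14/71 + 18)*(-22) = (1292/71)*(-22) = -28424/71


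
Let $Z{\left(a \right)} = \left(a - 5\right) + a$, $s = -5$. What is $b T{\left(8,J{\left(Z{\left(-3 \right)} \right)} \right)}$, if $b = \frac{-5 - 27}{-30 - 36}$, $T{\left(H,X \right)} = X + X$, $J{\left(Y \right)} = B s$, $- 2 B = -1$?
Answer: $- \frac{80}{33} \approx -2.4242$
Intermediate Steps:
$B = \frac{1}{2}$ ($B = \left(- \frac{1}{2}\right) \left(-1\right) = \frac{1}{2} \approx 0.5$)
$Z{\left(a \right)} = -5 + 2 a$ ($Z{\left(a \right)} = \left(-5 + a\right) + a = -5 + 2 a$)
$J{\left(Y \right)} = - \frac{5}{2}$ ($J{\left(Y \right)} = \frac{1}{2} \left(-5\right) = - \frac{5}{2}$)
$T{\left(H,X \right)} = 2 X$
$b = \frac{16}{33}$ ($b = - \frac{32}{-66} = \left(-32\right) \left(- \frac{1}{66}\right) = \frac{16}{33} \approx 0.48485$)
$b T{\left(8,J{\left(Z{\left(-3 \right)} \right)} \right)} = \frac{16 \cdot 2 \left(- \frac{5}{2}\right)}{33} = \frac{16}{33} \left(-5\right) = - \frac{80}{33}$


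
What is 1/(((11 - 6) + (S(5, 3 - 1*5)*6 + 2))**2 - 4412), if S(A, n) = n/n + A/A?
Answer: -1/4051 ≈ -0.00024685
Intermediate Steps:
S(A, n) = 2 (S(A, n) = 1 + 1 = 2)
1/(((11 - 6) + (S(5, 3 - 1*5)*6 + 2))**2 - 4412) = 1/(((11 - 6) + (2*6 + 2))**2 - 4412) = 1/((5 + (12 + 2))**2 - 4412) = 1/((5 + 14)**2 - 4412) = 1/(19**2 - 4412) = 1/(361 - 4412) = 1/(-4051) = -1/4051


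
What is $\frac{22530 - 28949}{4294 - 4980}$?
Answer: $\frac{131}{14} \approx 9.3571$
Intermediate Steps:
$\frac{22530 - 28949}{4294 - 4980} = - \frac{6419}{-686} = \left(-6419\right) \left(- \frac{1}{686}\right) = \frac{131}{14}$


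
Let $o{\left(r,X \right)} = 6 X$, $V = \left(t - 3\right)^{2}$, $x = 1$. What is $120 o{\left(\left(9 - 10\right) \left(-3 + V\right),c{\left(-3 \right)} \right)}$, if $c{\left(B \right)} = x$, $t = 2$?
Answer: $720$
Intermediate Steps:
$c{\left(B \right)} = 1$
$V = 1$ ($V = \left(2 - 3\right)^{2} = \left(-1\right)^{2} = 1$)
$120 o{\left(\left(9 - 10\right) \left(-3 + V\right),c{\left(-3 \right)} \right)} = 120 \cdot 6 \cdot 1 = 120 \cdot 6 = 720$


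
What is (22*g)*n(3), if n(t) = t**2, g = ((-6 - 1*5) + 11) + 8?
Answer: 1584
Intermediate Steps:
g = 8 (g = ((-6 - 5) + 11) + 8 = (-11 + 11) + 8 = 0 + 8 = 8)
(22*g)*n(3) = (22*8)*3**2 = 176*9 = 1584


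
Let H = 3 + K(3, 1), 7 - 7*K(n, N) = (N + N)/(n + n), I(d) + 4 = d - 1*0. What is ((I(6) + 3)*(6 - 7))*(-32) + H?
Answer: 3443/21 ≈ 163.95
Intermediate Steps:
I(d) = -4 + d (I(d) = -4 + (d - 1*0) = -4 + (d + 0) = -4 + d)
K(n, N) = 1 - N/(7*n) (K(n, N) = 1 - (N + N)/(7*(n + n)) = 1 - 2*N/(7*(2*n)) = 1 - 2*N*1/(2*n)/7 = 1 - N/(7*n))
H = 83/21 (H = 3 + (3 - 1/7*1)/3 = 3 + (3 - 1/7)/3 = 3 + (1/3)*(20/7) = 3 + 20/21 = 83/21 ≈ 3.9524)
((I(6) + 3)*(6 - 7))*(-32) + H = (((-4 + 6) + 3)*(6 - 7))*(-32) + 83/21 = ((2 + 3)*(-1))*(-32) + 83/21 = (5*(-1))*(-32) + 83/21 = -5*(-32) + 83/21 = 160 + 83/21 = 3443/21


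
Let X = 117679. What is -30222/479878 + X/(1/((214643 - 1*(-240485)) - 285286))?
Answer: 4795621615265091/239939 ≈ 1.9987e+10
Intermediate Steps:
-30222/479878 + X/(1/((214643 - 1*(-240485)) - 285286)) = -30222/479878 + 117679/(1/((214643 - 1*(-240485)) - 285286)) = -30222*1/479878 + 117679/(1/((214643 + 240485) - 285286)) = -15111/239939 + 117679/(1/(455128 - 285286)) = -15111/239939 + 117679/(1/169842) = -15111/239939 + 117679*169842 = -15111/239939 + 19986836718 = 4795621615265091/239939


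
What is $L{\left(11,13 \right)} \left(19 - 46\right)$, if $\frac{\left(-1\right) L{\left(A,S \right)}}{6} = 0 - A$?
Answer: $-1782$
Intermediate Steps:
$L{\left(A,S \right)} = 6 A$ ($L{\left(A,S \right)} = - 6 \left(0 - A\right) = - 6 \left(- A\right) = 6 A$)
$L{\left(11,13 \right)} \left(19 - 46\right) = 6 \cdot 11 \left(19 - 46\right) = 66 \left(-27\right) = -1782$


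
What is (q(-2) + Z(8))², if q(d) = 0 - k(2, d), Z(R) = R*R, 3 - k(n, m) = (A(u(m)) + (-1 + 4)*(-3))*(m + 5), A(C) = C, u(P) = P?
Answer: 784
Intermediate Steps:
k(n, m) = 3 - (-9 + m)*(5 + m) (k(n, m) = 3 - (m + (-1 + 4)*(-3))*(m + 5) = 3 - (m + 3*(-3))*(5 + m) = 3 - (m - 9)*(5 + m) = 3 - (-9 + m)*(5 + m))
Z(R) = R²
q(d) = -48 + d² - 4*d (q(d) = 0 - (48 - d² + 4*d) = 0 + (-48 + d² - 4*d) = -48 + d² - 4*d)
(q(-2) + Z(8))² = ((-48 + (-2)² - 4*(-2)) + 8²)² = ((-48 + 4 + 8) + 64)² = (-36 + 64)² = 28² = 784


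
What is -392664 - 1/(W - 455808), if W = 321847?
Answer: -52601662103/133961 ≈ -3.9266e+5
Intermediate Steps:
-392664 - 1/(W - 455808) = -392664 - 1/(321847 - 455808) = -392664 - 1/(-133961) = -392664 - 1*(-1/133961) = -392664 + 1/133961 = -52601662103/133961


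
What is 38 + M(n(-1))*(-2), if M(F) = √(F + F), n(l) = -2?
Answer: 38 - 4*I ≈ 38.0 - 4.0*I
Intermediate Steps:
M(F) = √2*√F (M(F) = √(2*F) = √2*√F)
38 + M(n(-1))*(-2) = 38 + (√2*√(-2))*(-2) = 38 + (√2*(I*√2))*(-2) = 38 + (2*I)*(-2) = 38 - 4*I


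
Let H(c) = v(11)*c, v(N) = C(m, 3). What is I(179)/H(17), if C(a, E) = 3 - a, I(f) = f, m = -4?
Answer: 179/119 ≈ 1.5042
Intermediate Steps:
v(N) = 7 (v(N) = 3 - 1*(-4) = 3 + 4 = 7)
H(c) = 7*c
I(179)/H(17) = 179/((7*17)) = 179/119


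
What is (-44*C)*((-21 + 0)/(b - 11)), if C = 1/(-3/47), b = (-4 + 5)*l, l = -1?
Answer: 3619/3 ≈ 1206.3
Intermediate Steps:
b = -1 (b = (-4 + 5)*(-1) = 1*(-1) = -1)
C = -47/3 (C = 1/(-3*1/47) = 1/(-3/47) = -47/3 ≈ -15.667)
(-44*C)*((-21 + 0)/(b - 11)) = (-44*(-47/3))*((-21 + 0)/(-1 - 11)) = 2068*(-21/(-12))/3 = 2068*(-21*(-1/12))/3 = (2068/3)*(7/4) = 3619/3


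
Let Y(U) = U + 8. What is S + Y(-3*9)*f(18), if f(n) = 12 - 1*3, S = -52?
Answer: -223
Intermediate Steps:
f(n) = 9 (f(n) = 12 - 3 = 9)
Y(U) = 8 + U
S + Y(-3*9)*f(18) = -52 + (8 - 3*9)*9 = -52 + (8 - 27)*9 = -52 - 19*9 = -52 - 171 = -223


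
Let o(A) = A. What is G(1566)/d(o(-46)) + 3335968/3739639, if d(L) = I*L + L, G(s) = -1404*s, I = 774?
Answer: 181329063076/2898220225 ≈ 62.566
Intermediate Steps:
d(L) = 775*L (d(L) = 774*L + L = 775*L)
G(1566)/d(o(-46)) + 3335968/3739639 = (-1404*1566)/((775*(-46))) + 3335968/3739639 = -2198664/(-35650) + 3335968*(1/3739639) = -2198664*(-1/35650) + 3335968/3739639 = 1099332/17825 + 3335968/3739639 = 181329063076/2898220225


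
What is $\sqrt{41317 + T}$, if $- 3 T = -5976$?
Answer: $\sqrt{43309} \approx 208.11$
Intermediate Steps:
$T = 1992$ ($T = \left(- \frac{1}{3}\right) \left(-5976\right) = 1992$)
$\sqrt{41317 + T} = \sqrt{41317 + 1992} = \sqrt{43309}$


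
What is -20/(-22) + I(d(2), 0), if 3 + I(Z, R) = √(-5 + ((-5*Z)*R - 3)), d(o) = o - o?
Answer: -23/11 + 2*I*√2 ≈ -2.0909 + 2.8284*I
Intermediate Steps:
d(o) = 0
I(Z, R) = -3 + √(-8 - 5*R*Z) (I(Z, R) = -3 + √(-5 + ((-5*Z)*R - 3)) = -3 + √(-5 + (-5*R*Z - 3)) = -3 + √(-5 + (-3 - 5*R*Z)) = -3 + √(-8 - 5*R*Z))
-20/(-22) + I(d(2), 0) = -20/(-22) + (-3 + √(-8 - 5*0*0)) = -1/22*(-20) + (-3 + √(-8 + 0)) = 10/11 + (-3 + √(-8)) = 10/11 + (-3 + 2*I*√2) = -23/11 + 2*I*√2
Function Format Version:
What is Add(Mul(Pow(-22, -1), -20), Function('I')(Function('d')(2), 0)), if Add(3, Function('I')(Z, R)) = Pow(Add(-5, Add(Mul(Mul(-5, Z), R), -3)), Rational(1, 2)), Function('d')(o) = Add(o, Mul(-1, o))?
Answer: Add(Rational(-23, 11), Mul(2, I, Pow(2, Rational(1, 2)))) ≈ Add(-2.0909, Mul(2.8284, I))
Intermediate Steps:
Function('d')(o) = 0
Function('I')(Z, R) = Add(-3, Pow(Add(-8, Mul(-5, R, Z)), Rational(1, 2))) (Function('I')(Z, R) = Add(-3, Pow(Add(-5, Add(Mul(Mul(-5, Z), R), -3)), Rational(1, 2))) = Add(-3, Pow(Add(-5, Add(Mul(-5, R, Z), -3)), Rational(1, 2))) = Add(-3, Pow(Add(-5, Add(-3, Mul(-5, R, Z))), Rational(1, 2))) = Add(-3, Pow(Add(-8, Mul(-5, R, Z)), Rational(1, 2))))
Add(Mul(Pow(-22, -1), -20), Function('I')(Function('d')(2), 0)) = Add(Mul(Pow(-22, -1), -20), Add(-3, Pow(Add(-8, Mul(-5, 0, 0)), Rational(1, 2)))) = Add(Mul(Rational(-1, 22), -20), Add(-3, Pow(Add(-8, 0), Rational(1, 2)))) = Add(Rational(10, 11), Add(-3, Pow(-8, Rational(1, 2)))) = Add(Rational(10, 11), Add(-3, Mul(2, I, Pow(2, Rational(1, 2))))) = Add(Rational(-23, 11), Mul(2, I, Pow(2, Rational(1, 2))))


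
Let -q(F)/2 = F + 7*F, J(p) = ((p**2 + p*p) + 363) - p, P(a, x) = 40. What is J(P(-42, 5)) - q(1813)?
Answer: 32531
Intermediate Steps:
J(p) = 363 - p + 2*p**2 (J(p) = ((p**2 + p**2) + 363) - p = (2*p**2 + 363) - p = (363 + 2*p**2) - p = 363 - p + 2*p**2)
q(F) = -16*F (q(F) = -2*(F + 7*F) = -16*F)
J(P(-42, 5)) - q(1813) = (363 - 1*40 + 2*40**2) - (-16)*1813 = (363 - 40 + 2*1600) - 1*(-29008) = (363 - 40 + 3200) + 29008 = 3523 + 29008 = 32531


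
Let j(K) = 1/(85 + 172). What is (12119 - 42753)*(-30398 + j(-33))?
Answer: 239321538690/257 ≈ 9.3121e+8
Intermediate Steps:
j(K) = 1/257
(12119 - 42753)*(-30398 + j(-33)) = (12119 - 42753)*(-30398 + 1/257) = -30634*(-7812285/257) = 239321538690/257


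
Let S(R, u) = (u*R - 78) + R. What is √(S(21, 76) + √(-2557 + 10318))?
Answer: √(1539 + √7761) ≈ 40.337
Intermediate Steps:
S(R, u) = -78 + R + R*u (S(R, u) = (R*u - 78) + R = (-78 + R*u) + R = -78 + R + R*u)
√(S(21, 76) + √(-2557 + 10318)) = √((-78 + 21 + 21*76) + √(-2557 + 10318)) = √((-78 + 21 + 1596) + √7761) = √(1539 + √7761)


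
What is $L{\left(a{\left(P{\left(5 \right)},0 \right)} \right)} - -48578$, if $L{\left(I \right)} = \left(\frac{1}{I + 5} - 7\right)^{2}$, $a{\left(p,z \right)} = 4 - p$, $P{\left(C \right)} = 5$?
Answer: $\frac{777977}{16} \approx 48624.0$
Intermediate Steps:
$L{\left(I \right)} = \left(-7 + \frac{1}{5 + I}\right)^{2}$ ($L{\left(I \right)} = \left(\frac{1}{5 + I} - 7\right)^{2} = \left(-7 + \frac{1}{5 + I}\right)^{2}$)
$L{\left(a{\left(P{\left(5 \right)},0 \right)} \right)} - -48578 = \frac{\left(34 + 7 \left(4 - 5\right)\right)^{2}}{\left(5 + \left(4 - 5\right)\right)^{2}} - -48578 = \frac{\left(34 + 7 \left(4 - 5\right)\right)^{2}}{\left(5 + \left(4 - 5\right)\right)^{2}} + 48578 = \frac{\left(34 + 7 \left(-1\right)\right)^{2}}{\left(5 - 1\right)^{2}} + 48578 = \frac{\left(34 - 7\right)^{2}}{16} + 48578 = \frac{27^{2}}{16} + 48578 = \frac{1}{16} \cdot 729 + 48578 = \frac{729}{16} + 48578 = \frac{777977}{16}$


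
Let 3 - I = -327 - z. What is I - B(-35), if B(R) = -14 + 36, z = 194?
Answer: 502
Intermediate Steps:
I = 524 (I = 3 - (-327 - 1*194) = 3 - (-327 - 194) = 3 - 1*(-521) = 3 + 521 = 524)
B(R) = 22
I - B(-35) = 524 - 1*22 = 524 - 22 = 502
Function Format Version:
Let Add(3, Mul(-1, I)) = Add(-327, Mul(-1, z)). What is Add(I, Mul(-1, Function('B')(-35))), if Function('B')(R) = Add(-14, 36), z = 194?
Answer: 502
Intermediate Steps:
I = 524 (I = Add(3, Mul(-1, Add(-327, Mul(-1, 194)))) = Add(3, Mul(-1, Add(-327, -194))) = Add(3, Mul(-1, -521)) = Add(3, 521) = 524)
Function('B')(R) = 22
Add(I, Mul(-1, Function('B')(-35))) = Add(524, Mul(-1, 22)) = Add(524, -22) = 502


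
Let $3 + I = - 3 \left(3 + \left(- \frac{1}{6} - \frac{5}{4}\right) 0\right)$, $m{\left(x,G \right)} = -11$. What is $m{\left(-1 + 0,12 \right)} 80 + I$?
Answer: $-892$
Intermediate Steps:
$I = -12$ ($I = -3 - 3 \left(3 + \left(- \frac{1}{6} - \frac{5}{4}\right) 0\right) = -3 - 3 \left(3 - 0\right) = -3 - 3 \left(3 + 0\right) = -3 - 9 = -12$)
$m{\left(-1 + 0,12 \right)} 80 + I = \left(-11\right) 80 - 12 = -880 - 12 = -892$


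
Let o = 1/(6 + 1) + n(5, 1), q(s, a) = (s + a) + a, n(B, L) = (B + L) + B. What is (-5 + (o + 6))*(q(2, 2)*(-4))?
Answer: -2040/7 ≈ -291.43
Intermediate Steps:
n(B, L) = L + 2*B
q(s, a) = s + 2*a (q(s, a) = (a + s) + a = s + 2*a)
o = 78/7 (o = 1/(6 + 1) + (1 + 2*5) = 1/7 + (1 + 10) = 1/7 + 11 = 78/7 ≈ 11.143)
(-5 + (o + 6))*(q(2, 2)*(-4)) = (-5 + (78/7 + 6))*((2 + 2*2)*(-4)) = (-5 + 120/7)*((2 + 4)*(-4)) = 85*(6*(-4))/7 = (85/7)*(-24) = -2040/7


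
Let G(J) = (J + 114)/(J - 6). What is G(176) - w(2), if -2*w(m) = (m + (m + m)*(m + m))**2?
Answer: 2783/17 ≈ 163.71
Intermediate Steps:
G(J) = (114 + J)/(-6 + J)
w(m) = -(m + 4*m**2)**2/2 (w(m) = -(m + (m + m)*(m + m))**2/2 = -(m + (2*m)*(2*m))**2/2 = -(m + 4*m**2)**2/2)
G(176) - w(2) = (114 + 176)/(-6 + 176) - (-1)*2**2*(1 + 4*2)**2/2 = 290/170 - (-1)*4*(1 + 8)**2/2 = (1/170)*290 - (-1)*4*9**2/2 = 29/17 - (-1)*4*81/2 = 29/17 - 1*(-162) = 29/17 + 162 = 2783/17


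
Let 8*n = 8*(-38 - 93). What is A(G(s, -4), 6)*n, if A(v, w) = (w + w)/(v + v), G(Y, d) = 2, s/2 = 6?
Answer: -393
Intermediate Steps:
s = 12 (s = 2*6 = 12)
A(v, w) = w/v (A(v, w) = (2*w)/((2*v)) = (2*w)*(1/(2*v)) = w/v)
n = -131 (n = (8*(-38 - 93))/8 = (8*(-131))/8 = (1/8)*(-1048) = -131)
A(G(s, -4), 6)*n = (6/2)*(-131) = (6*(1/2))*(-131) = 3*(-131) = -393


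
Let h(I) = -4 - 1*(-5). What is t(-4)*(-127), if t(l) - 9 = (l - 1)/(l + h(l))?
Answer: -4064/3 ≈ -1354.7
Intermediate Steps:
h(I) = 1 (h(I) = -4 + 5 = 1)
t(l) = 9 + (-1 + l)/(1 + l) (t(l) = 9 + (l - 1)/(l + 1) = 9 + (-1 + l)/(1 + l))
t(-4)*(-127) = (2*(4 + 5*(-4))/(1 - 4))*(-127) = (2*(4 - 20)/(-3))*(-127) = (2*(-⅓)*(-16))*(-127) = (32/3)*(-127) = -4064/3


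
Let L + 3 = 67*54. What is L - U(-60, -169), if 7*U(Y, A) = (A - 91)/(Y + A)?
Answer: 5794585/1603 ≈ 3614.8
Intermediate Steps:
U(Y, A) = (-91 + A)/(7*(A + Y)) (U(Y, A) = ((A - 91)/(Y + A))/7 = ((-91 + A)/(A + Y))/7 = (-91 + A)/(7*(A + Y)))
L = 3615 (L = -3 + 67*54 = -3 + 3618 = 3615)
L - U(-60, -169) = 3615 - (-13 + (⅐)*(-169))/(-169 - 60) = 3615 - (-13 - 169/7)/(-229) = 3615 - (-1)*(-260)/(229*7) = 3615 - 1*260/1603 = 3615 - 260/1603 = 5794585/1603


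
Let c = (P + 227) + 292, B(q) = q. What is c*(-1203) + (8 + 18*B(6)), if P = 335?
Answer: -1027246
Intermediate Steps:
c = 854 (c = (335 + 227) + 292 = 562 + 292 = 854)
c*(-1203) + (8 + 18*B(6)) = 854*(-1203) + (8 + 18*6) = -1027362 + (8 + 108) = -1027362 + 116 = -1027246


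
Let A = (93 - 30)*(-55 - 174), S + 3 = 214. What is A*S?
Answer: -3044097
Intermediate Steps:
S = 211 (S = -3 + 214 = 211)
A = -14427 (A = 63*(-229) = -14427)
A*S = -14427*211 = -3044097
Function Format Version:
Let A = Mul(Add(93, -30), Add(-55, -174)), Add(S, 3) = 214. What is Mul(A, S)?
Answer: -3044097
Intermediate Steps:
S = 211 (S = Add(-3, 214) = 211)
A = -14427 (A = Mul(63, -229) = -14427)
Mul(A, S) = Mul(-14427, 211) = -3044097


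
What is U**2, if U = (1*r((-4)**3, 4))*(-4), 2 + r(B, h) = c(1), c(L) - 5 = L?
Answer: 256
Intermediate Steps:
c(L) = 5 + L
r(B, h) = 4 (r(B, h) = -2 + (5 + 1) = -2 + 6 = 4)
U = -16 (U = (1*4)*(-4) = 4*(-4) = -16)
U**2 = (-16)**2 = 256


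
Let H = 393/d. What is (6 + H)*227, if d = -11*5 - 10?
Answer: -681/65 ≈ -10.477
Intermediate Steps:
d = -65 (d = -55 - 10 = -65)
H = -393/65 (H = 393/(-65) = 393*(-1/65) = -393/65 ≈ -6.0462)
(6 + H)*227 = (6 - 393/65)*227 = -3/65*227 = -681/65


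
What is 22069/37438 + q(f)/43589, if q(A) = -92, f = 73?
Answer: 958521345/1631884982 ≈ 0.58737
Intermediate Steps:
22069/37438 + q(f)/43589 = 22069/37438 - 92/43589 = 958521345/1631884982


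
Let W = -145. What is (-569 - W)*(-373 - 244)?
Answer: 261608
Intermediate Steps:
(-569 - W)*(-373 - 244) = (-569 - 1*(-145))*(-373 - 244) = (-569 + 145)*(-617) = -424*(-617) = 261608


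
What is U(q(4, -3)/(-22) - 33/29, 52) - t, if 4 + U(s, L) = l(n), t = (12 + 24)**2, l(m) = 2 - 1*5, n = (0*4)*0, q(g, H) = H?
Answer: -1303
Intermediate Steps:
n = 0 (n = 0*0 = 0)
l(m) = -3 (l(m) = 2 - 5 = -3)
t = 1296 (t = 36**2 = 1296)
U(s, L) = -7 (U(s, L) = -4 - 3 = -7)
U(q(4, -3)/(-22) - 33/29, 52) - t = -7 - 1*1296 = -7 - 1296 = -1303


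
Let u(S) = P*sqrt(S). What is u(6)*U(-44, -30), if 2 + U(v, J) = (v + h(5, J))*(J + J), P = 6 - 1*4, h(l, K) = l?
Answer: 4676*sqrt(6) ≈ 11454.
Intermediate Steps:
P = 2 (P = 6 - 4 = 2)
U(v, J) = -2 + 2*J*(5 + v) (U(v, J) = -2 + (v + 5)*(J + J) = -2 + (5 + v)*(2*J) = -2 + 2*J*(5 + v))
u(S) = 2*sqrt(S)
u(6)*U(-44, -30) = (2*sqrt(6))*(-2 + 10*(-30) + 2*(-30)*(-44)) = (2*sqrt(6))*(-2 - 300 + 2640) = (2*sqrt(6))*2338 = 4676*sqrt(6)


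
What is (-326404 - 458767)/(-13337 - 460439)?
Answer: 785171/473776 ≈ 1.6573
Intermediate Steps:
(-326404 - 458767)/(-13337 - 460439) = -785171/(-473776) = -785171*(-1/473776) = 785171/473776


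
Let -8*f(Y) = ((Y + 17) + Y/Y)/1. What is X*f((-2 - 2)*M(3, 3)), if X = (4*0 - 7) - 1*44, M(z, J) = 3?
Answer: 153/4 ≈ 38.250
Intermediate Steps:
X = -51 (X = (0 - 7) - 44 = -7 - 44 = -51)
f(Y) = -9/4 - Y/8 (f(Y) = -((Y + 17) + Y/Y)/(8*1) = -((17 + Y) + 1)/8 = -(18 + Y)/8 = -9/4 - Y/8)
X*f((-2 - 2)*M(3, 3)) = -51*(-9/4 - (-2 - 2)*3/8) = -51*(-9/4 - (-1)*3/2) = -51*(-9/4 - ⅛*(-12)) = -51*(-9/4 + 3/2) = -51*(-¾) = 153/4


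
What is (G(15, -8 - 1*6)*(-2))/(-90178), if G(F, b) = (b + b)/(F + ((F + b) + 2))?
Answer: -14/405801 ≈ -3.4500e-5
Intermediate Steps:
G(F, b) = 2*b/(2 + b + 2*F) (G(F, b) = (2*b)/(F + (2 + F + b)) = (2*b)/(2 + b + 2*F) = 2*b/(2 + b + 2*F))
(G(15, -8 - 1*6)*(-2))/(-90178) = ((2*(-8 - 1*6)/(2 + (-8 - 1*6) + 2*15))*(-2))/(-90178) = ((2*(-8 - 6)/(2 + (-8 - 6) + 30))*(-2))*(-1/90178) = ((2*(-14)/(2 - 14 + 30))*(-2))*(-1/90178) = ((2*(-14)/18)*(-2))*(-1/90178) = ((2*(-14)*(1/18))*(-2))*(-1/90178) = -14/9*(-2)*(-1/90178) = (28/9)*(-1/90178) = -14/405801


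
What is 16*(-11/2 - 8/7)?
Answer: -744/7 ≈ -106.29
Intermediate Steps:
16*(-11/2 - 8/7) = 16*(-93/14) = -744/7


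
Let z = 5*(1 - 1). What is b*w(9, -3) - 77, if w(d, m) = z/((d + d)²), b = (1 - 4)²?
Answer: -77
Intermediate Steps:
b = 9 (b = (-3)² = 9)
z = 0 (z = 5*0 = 0)
w(d, m) = 0 (w(d, m) = 0/((d + d)²) = 0/((2*d)²) = 0/((4*d²)) = 0*(1/(4*d²)) = 0)
b*w(9, -3) - 77 = 9*0 - 77 = 0 - 77 = -77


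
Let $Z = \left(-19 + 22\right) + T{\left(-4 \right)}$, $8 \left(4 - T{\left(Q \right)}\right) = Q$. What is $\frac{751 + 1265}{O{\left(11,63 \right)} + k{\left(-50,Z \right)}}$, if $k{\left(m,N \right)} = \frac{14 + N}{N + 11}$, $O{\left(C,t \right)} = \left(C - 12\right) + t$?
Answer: $\frac{24864}{779} \approx 31.918$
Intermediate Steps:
$O{\left(C,t \right)} = -12 + C + t$ ($O{\left(C,t \right)} = \left(-12 + C\right) + t = -12 + C + t$)
$T{\left(Q \right)} = 4 - \frac{Q}{8}$
$Z = \frac{15}{2}$ ($Z = \left(-19 + 22\right) + \left(4 - - \frac{1}{2}\right) = 3 + \left(4 + \frac{1}{2}\right) = 3 + \frac{9}{2} = \frac{15}{2} \approx 7.5$)
$k{\left(m,N \right)} = \frac{14 + N}{11 + N}$
$\frac{751 + 1265}{O{\left(11,63 \right)} + k{\left(-50,Z \right)}} = \frac{751 + 1265}{\left(-12 + 11 + 63\right) + \frac{14 + \frac{15}{2}}{11 + \frac{15}{2}}} = \frac{2016}{62 + \frac{1}{\frac{37}{2}} \cdot \frac{43}{2}} = \frac{2016}{62 + \frac{2}{37} \cdot \frac{43}{2}} = \frac{2016}{62 + \frac{43}{37}} = \frac{2016}{\frac{2337}{37}} = 2016 \cdot \frac{37}{2337} = \frac{24864}{779}$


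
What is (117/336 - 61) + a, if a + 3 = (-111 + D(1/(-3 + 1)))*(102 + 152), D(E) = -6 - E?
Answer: -3321321/112 ≈ -29655.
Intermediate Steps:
a = -29594 (a = -3 + (-111 + (-6 - 1/(-3 + 1)))*(102 + 152) = -3 + (-111 + (-6 - 1/(-2)))*254 = -3 + (-111 + (-6 - 1*(-1/2)))*254 = -3 + (-111 + (-6 + 1/2))*254 = -3 + (-111 - 11/2)*254 = -3 - 233/2*254 = -3 - 29591 = -29594)
(117/336 - 61) + a = (117/336 - 61) - 29594 = (117*(1/336) - 61) - 29594 = (39/112 - 61) - 29594 = -6793/112 - 29594 = -3321321/112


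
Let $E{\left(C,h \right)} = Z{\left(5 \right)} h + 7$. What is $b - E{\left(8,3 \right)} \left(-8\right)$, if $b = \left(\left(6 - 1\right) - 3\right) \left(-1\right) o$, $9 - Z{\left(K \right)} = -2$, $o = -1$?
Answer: $322$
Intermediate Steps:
$Z{\left(K \right)} = 11$ ($Z{\left(K \right)} = 9 - -2 = 9 + 2 = 11$)
$E{\left(C,h \right)} = 7 + 11 h$ ($E{\left(C,h \right)} = 11 h + 7 = 7 + 11 h$)
$b = 2$ ($b = \left(\left(6 - 1\right) - 3\right) \left(-1\right) \left(-1\right) = \left(5 - 3\right) \left(-1\right) \left(-1\right) = 2 \left(-1\right) \left(-1\right) = \left(-2\right) \left(-1\right) = 2$)
$b - E{\left(8,3 \right)} \left(-8\right) = 2 - \left(7 + 11 \cdot 3\right) \left(-8\right) = 2 - \left(7 + 33\right) \left(-8\right) = 2 - 40 \left(-8\right) = 2 - -320 = 2 + 320 = 322$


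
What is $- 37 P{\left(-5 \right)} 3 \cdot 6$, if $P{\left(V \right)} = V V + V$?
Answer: $-13320$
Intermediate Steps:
$P{\left(V \right)} = V + V^{2}$ ($P{\left(V \right)} = V^{2} + V = V + V^{2}$)
$- 37 P{\left(-5 \right)} 3 \cdot 6 = - 37 \left(- 5 \left(1 - 5\right)\right) 3 \cdot 6 = - 37 \left(\left(-5\right) \left(-4\right)\right) 18 = \left(-37\right) 20 \cdot 18 = \left(-740\right) 18 = -13320$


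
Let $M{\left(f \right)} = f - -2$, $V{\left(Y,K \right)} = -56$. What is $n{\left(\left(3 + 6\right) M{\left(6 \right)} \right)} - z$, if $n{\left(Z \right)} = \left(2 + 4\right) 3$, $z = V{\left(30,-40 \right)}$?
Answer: $74$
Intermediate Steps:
$M{\left(f \right)} = 2 + f$ ($M{\left(f \right)} = f + 2 = 2 + f$)
$z = -56$
$n{\left(Z \right)} = 18$ ($n{\left(Z \right)} = 6 \cdot 3 = 18$)
$n{\left(\left(3 + 6\right) M{\left(6 \right)} \right)} - z = 18 - -56 = 18 + 56 = 74$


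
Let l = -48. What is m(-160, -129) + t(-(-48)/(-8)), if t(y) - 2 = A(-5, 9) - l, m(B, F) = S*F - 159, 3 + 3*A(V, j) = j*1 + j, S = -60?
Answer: 7636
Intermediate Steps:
A(V, j) = -1 + 2*j/3 (A(V, j) = -1 + (j*1 + j)/3 = -1 + (j + j)/3 = -1 + (2*j)/3 = -1 + 2*j/3)
m(B, F) = -159 - 60*F (m(B, F) = -60*F - 159 = -159 - 60*F)
t(y) = 55 (t(y) = 2 + ((-1 + (⅔)*9) - 1*(-48)) = 2 + ((-1 + 6) + 48) = 2 + (5 + 48) = 2 + 53 = 55)
m(-160, -129) + t(-(-48)/(-8)) = (-159 - 60*(-129)) + 55 = (-159 + 7740) + 55 = 7581 + 55 = 7636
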